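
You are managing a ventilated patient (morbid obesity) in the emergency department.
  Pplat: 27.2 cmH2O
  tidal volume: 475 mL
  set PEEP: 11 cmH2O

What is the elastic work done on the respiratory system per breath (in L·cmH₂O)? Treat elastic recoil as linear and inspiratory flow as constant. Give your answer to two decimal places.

Elastic work ≈ ½ × (Pplat − PEEP) × Vt = 0.5 × (27.2 − 11) × 0.475 L = 0.5 × 16.2 × 0.475 = 3.848 L·cmH2O.

3.85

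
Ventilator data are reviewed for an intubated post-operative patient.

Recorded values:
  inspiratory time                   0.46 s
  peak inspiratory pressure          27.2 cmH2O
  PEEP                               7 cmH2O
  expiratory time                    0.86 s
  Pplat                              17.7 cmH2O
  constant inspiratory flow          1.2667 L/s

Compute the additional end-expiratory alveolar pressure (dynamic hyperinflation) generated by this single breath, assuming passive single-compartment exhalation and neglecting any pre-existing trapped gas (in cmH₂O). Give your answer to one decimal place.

1.3

Vt = flow × Ti = 1.2667 L/s × 0.46 s × 1000 mL/L = 582.68 mL.
R = (PIP − Pplat)/V̇ = (27.2 − 17.7) / 1.2667 = 9.5/1.2667 = 7.5 cmH2O·s/L.
C = Vt/(Pplat − PEEP) = 582.68 / (17.7 − 7) = 582.68/10.7 = 54.456 mL/cmH2O.
τ = R × C = 7.5 × 0.05446 L/cmH2O = 0.4085 s.
Fraction remaining = e^(−Te/τ) = e^(−0.86/0.4085) = 0.1218; trapped volume = 582.68 × 0.1218 = 70.97 mL.
Additional alveolar pressure from trapping ≈ V_trapped / C = 70.97 / 54.456 = 1.303 cmH2O.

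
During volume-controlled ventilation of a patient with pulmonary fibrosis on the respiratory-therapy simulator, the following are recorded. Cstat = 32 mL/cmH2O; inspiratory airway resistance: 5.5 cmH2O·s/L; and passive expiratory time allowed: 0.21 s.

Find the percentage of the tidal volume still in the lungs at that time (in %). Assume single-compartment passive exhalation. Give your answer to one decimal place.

τ = R × C = 5.5 × 32 mL/cmH2O = 5.5 × 0.032 L/cmH2O = 0.176 s.
Passive exhalation: V(t)/V₀ = e^(−t/τ) = e^(−0.21/0.176) = 0.3033.
Fraction remaining = 0.3033 → 30.33%.

30.3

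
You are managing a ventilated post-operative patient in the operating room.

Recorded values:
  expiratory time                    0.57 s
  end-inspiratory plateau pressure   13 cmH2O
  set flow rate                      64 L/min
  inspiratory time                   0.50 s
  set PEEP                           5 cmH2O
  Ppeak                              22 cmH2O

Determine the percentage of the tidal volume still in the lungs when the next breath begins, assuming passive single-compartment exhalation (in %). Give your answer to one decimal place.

36.3

Flow: 64 L/min ÷ 60 = 1.0667 L/s.
Vt = flow × Ti = 1.0667 L/s × 0.50 s × 1000 mL/L = 533.35 mL.
R = (PIP − Pplat)/V̇ = (22 − 13) / 1.0667 = 9.0/1.0667 = 8.437 cmH2O·s/L.
C = Vt/(Pplat − PEEP) = 533.35 / (13 − 5) = 533.35/8.0 = 66.669 mL/cmH2O.
τ = R × C = 8.437 × 0.06667 L/cmH2O = 0.5625 s.
Fraction remaining at end-expiration = e^(−Te/τ) = e^(−0.57/0.5625) = 0.363 → 36.3%.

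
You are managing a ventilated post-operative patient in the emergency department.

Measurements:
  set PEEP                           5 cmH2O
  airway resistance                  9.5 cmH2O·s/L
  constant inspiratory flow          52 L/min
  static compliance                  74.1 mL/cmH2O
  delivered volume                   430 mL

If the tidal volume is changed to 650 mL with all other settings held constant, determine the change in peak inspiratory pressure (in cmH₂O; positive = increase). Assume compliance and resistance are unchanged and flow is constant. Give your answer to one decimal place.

PIP = Vt/C + R·V̇ + PEEP (constant-flow equation of motion).
Only the elastic term changes: ΔPIP = ΔVt / C = (650 − 430) / 74.1 = 2.969 cmH2O.

3.0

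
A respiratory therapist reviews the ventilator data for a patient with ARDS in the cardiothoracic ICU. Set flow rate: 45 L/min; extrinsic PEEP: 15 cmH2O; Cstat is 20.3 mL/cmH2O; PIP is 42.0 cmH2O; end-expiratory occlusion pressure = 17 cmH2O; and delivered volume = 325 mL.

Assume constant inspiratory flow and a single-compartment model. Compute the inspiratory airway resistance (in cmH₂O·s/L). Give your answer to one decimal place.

Flow: 45 L/min ÷ 60 = 0.75 L/s.
Total PEEP = 17 cmH2O (set 15 + intrinsic 2); this is the baseline alveolar pressure.
Equation of motion (constant flow): PIP = Vt/C + R·V̇ + PEEP.
R·V̇ = PIP − Vt/C − PEEP = 42.0 − 325/20.3 − 17 = 42.0 − 16.01 − 17 = 8.99 cmH2O.
R = 8.99 / 0.75 = 11.987 cmH2O·s/L.

12.0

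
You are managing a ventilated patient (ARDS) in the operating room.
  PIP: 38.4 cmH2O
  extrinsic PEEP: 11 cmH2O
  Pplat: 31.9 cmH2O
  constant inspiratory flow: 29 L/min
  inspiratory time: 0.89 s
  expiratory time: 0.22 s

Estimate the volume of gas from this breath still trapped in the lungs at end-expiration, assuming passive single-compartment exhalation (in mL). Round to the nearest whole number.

194

Flow: 29 L/min ÷ 60 = 0.4833 L/s.
Vt = flow × Ti = 0.4833 L/s × 0.89 s × 1000 mL/L = 430.14 mL.
R = (PIP − Pplat)/V̇ = (38.4 − 31.9) / 0.4833 = 6.5/0.4833 = 13.449 cmH2O·s/L.
C = Vt/(Pplat − PEEP) = 430.14 / (31.9 − 11) = 430.14/20.9 = 20.581 mL/cmH2O.
τ = R × C = 13.449 × 0.02058 L/cmH2O = 0.2768 s.
Fraction remaining = e^(−Te/τ) = e^(−0.22/0.2768) = 0.4517.
Trapped volume = 430.14 × 0.4517 = 194.29 mL.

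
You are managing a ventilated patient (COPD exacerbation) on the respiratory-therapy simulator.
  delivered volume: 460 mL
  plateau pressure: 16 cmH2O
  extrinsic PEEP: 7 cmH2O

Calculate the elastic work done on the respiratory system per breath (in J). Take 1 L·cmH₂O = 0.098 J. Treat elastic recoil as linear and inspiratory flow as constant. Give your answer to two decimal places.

0.20

Elastic work ≈ ½ × (Pplat − PEEP) × Vt = 0.5 × (16 − 7) × 0.460 L = 0.5 × 9.0 × 0.460 = 2.07 L·cmH2O.
× 0.098 J/(L·cmH2O) → 0.2029 J.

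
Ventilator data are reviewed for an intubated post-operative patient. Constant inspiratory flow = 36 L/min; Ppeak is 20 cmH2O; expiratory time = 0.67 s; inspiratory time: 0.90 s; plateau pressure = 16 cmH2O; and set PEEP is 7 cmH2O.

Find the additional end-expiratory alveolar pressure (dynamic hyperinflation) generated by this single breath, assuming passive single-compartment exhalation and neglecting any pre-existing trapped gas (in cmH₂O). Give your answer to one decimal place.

1.7

Flow: 36 L/min ÷ 60 = 0.6 L/s.
Vt = flow × Ti = 0.6 L/s × 0.90 s × 1000 mL/L = 540.0 mL.
R = (PIP − Pplat)/V̇ = (20 − 16) / 0.6 = 4.0/0.6 = 6.667 cmH2O·s/L.
C = Vt/(Pplat − PEEP) = 540.0 / (16 − 7) = 540.0/9.0 = 60.0 mL/cmH2O.
τ = R × C = 6.667 × 0.06 L/cmH2O = 0.4 s.
Fraction remaining = e^(−Te/τ) = e^(−0.67/0.4) = 0.1873; trapped volume = 540.0 × 0.1873 = 101.14 mL.
Additional alveolar pressure from trapping ≈ V_trapped / C = 101.14 / 60.0 = 1.686 cmH2O.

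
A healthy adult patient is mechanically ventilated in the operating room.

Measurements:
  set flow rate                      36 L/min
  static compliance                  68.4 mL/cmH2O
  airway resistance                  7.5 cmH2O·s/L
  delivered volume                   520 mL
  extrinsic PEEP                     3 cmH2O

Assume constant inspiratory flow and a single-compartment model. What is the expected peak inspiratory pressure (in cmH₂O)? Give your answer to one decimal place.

15.1

Flow: 36 L/min ÷ 60 = 0.6 L/s.
Equation of motion (constant flow): PIP = Vt/C + R·V̇ + PEEP.
PIP = 520/68.4 + 7.5×0.6 + 3 = 7.602 + 4.5 + 3 = 15.102 cmH2O.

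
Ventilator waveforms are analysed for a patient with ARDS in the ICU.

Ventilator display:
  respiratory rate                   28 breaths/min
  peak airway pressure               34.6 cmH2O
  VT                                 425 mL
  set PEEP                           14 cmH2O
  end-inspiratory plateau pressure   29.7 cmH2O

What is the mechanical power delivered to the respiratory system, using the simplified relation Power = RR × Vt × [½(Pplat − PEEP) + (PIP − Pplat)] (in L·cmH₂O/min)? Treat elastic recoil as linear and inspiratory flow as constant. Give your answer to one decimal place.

Per-breath work = Vt × [½(Pplat−PEEP) + (PIP−Pplat)] = 0.425 × [0.5×15.7 + 4.9] = 0.425 × 12.75 = 5.419 L·cmH2O.
Power = 28 × 5.419 = 151.73 L·cmH2O/min.

151.7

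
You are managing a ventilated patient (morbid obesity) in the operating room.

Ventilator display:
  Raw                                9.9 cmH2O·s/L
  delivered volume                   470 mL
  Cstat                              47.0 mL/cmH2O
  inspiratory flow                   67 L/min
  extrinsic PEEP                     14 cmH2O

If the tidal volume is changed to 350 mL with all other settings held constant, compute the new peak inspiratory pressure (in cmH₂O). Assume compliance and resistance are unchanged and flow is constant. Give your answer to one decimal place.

Flow: 67 L/min ÷ 60 = 1.1167 L/s.
PIP = Vt/C + R·V̇ + PEEP (constant-flow equation of motion).
Only the elastic term changes: ΔPIP = ΔVt / C = (350 − 470) / 47.0 = -2.553 cmH2O.
Original PIP = 470/47.0 + 9.9×1.1167 + 14 = 35.055 cmH2O; new PIP = 35.055 + (-2.553) = 32.502 cmH2O.

32.5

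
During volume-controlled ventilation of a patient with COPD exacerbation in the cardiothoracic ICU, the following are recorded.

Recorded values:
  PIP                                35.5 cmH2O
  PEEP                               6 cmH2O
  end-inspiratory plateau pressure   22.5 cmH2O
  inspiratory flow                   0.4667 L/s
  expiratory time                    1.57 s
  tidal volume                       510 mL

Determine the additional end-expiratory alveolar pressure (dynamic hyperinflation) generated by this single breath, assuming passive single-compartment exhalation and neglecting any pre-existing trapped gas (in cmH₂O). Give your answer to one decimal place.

2.7

R = (PIP − Pplat)/V̇ = (35.5 − 22.5) / 0.4667 = 13.0/0.4667 = 27.855 cmH2O·s/L.
C = Vt/(Pplat − PEEP) = 510.0 / (22.5 − 6) = 510.0/16.5 = 30.909 mL/cmH2O.
τ = R × C = 27.855 × 0.03091 L/cmH2O = 0.861 s.
Fraction remaining = e^(−Te/τ) = e^(−1.57/0.861) = 0.1615; trapped volume = 510.0 × 0.1615 = 82.365 mL.
Additional alveolar pressure from trapping ≈ V_trapped / C = 82.365 / 30.909 = 2.665 cmH2O.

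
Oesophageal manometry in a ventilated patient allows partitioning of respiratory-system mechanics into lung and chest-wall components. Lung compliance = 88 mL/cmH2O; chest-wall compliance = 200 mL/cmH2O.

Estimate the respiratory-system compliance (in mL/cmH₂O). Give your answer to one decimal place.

61.1

Lung and chest wall are elastances in series: 1/Crs = 1/CL + 1/Ccw.
1/Crs = 1/88 + 1/200 = 0.01636.
Crs = 61.125 mL/cmH2O.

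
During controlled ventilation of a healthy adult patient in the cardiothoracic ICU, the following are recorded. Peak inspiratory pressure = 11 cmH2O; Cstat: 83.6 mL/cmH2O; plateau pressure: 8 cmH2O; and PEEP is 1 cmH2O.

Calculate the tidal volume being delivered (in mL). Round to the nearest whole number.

585

Vt = Cstat × (Pplat − PEEP) = 83.6 × (8 − 1) = 83.6 × 7.0 = 585.2 mL.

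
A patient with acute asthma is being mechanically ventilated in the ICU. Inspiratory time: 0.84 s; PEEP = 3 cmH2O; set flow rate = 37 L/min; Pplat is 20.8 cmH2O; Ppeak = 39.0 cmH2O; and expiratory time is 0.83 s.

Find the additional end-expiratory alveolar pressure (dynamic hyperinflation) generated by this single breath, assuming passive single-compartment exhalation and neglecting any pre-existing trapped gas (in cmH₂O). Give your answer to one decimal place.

6.8

Flow: 37 L/min ÷ 60 = 0.6167 L/s.
Vt = flow × Ti = 0.6167 L/s × 0.84 s × 1000 mL/L = 518.03 mL.
R = (PIP − Pplat)/V̇ = (39.0 − 20.8) / 0.6167 = 18.2/0.6167 = 29.512 cmH2O·s/L.
C = Vt/(Pplat − PEEP) = 518.03 / (20.8 − 3) = 518.03/17.8 = 29.103 mL/cmH2O.
τ = R × C = 29.512 × 0.0291 L/cmH2O = 0.8588 s.
Fraction remaining = e^(−Te/τ) = e^(−0.83/0.8588) = 0.3804; trapped volume = 518.03 × 0.3804 = 197.06 mL.
Additional alveolar pressure from trapping ≈ V_trapped / C = 197.06 / 29.103 = 6.771 cmH2O.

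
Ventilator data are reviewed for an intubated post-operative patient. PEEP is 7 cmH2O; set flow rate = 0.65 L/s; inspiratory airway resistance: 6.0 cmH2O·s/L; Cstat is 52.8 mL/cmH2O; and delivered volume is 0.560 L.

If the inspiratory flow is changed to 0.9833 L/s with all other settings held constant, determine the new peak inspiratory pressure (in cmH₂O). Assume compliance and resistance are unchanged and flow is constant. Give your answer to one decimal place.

PIP = Vt/C + R·V̇ + PEEP (constant-flow equation of motion).
Only the resistive term changes: ΔPIP = R × ΔV̇ = 6.0 × (0.9833 − 0.65) = 6.0 × 0.3333 = 2.0 cmH2O.
Original PIP = 560/52.8 + 6.0×0.65 + 7 = 21.506 cmH2O; new PIP = 21.506 + (2.0) = 23.506 cmH2O.

23.5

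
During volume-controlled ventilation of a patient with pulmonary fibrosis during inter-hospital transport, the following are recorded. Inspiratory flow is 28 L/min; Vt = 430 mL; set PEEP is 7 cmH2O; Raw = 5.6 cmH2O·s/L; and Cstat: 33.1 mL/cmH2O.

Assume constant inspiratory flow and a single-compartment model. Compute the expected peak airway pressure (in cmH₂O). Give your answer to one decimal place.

Flow: 28 L/min ÷ 60 = 0.4667 L/s.
Equation of motion (constant flow): PIP = Vt/C + R·V̇ + PEEP.
PIP = 430/33.1 + 5.6×0.4667 + 7 = 12.991 + 2.614 + 7 = 22.605 cmH2O.

22.6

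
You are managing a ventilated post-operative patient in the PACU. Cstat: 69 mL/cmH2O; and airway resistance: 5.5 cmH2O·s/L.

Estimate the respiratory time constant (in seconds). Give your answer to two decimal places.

τ = R × C = 5.5 × 69 mL/cmH2O = 5.5 × 0.069 L/cmH2O = 0.3795 s.

0.38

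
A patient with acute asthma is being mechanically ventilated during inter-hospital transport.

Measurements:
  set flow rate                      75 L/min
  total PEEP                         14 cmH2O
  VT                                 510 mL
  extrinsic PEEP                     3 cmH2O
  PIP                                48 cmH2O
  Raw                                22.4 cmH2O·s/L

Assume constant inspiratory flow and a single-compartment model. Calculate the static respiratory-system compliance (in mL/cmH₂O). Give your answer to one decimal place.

85.0

Flow: 75 L/min ÷ 60 = 1.25 L/s.
Total PEEP = 14 cmH2O (set 3 + intrinsic 11); this is the baseline alveolar pressure.
Equation of motion (constant flow): PIP = Vt/C + R·V̇ + PEEP.
Vt/C = PIP − R·V̇ − PEEP = 48 − 22.4×1.25 − 14 = 48 − 28.0 − 14 = 6.0 cmH2O.
C = Vt / 6.0 = 510 / 6.0 = 85.0 mL/cmH2O.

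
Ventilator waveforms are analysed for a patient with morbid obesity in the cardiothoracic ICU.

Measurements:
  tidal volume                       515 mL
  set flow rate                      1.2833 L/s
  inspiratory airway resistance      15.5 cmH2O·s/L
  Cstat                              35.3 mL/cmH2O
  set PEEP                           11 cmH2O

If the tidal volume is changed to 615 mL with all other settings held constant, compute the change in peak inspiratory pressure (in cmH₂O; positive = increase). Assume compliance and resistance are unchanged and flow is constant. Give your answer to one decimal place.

2.8

PIP = Vt/C + R·V̇ + PEEP (constant-flow equation of motion).
Only the elastic term changes: ΔPIP = ΔVt / C = (615 − 515) / 35.3 = 2.833 cmH2O.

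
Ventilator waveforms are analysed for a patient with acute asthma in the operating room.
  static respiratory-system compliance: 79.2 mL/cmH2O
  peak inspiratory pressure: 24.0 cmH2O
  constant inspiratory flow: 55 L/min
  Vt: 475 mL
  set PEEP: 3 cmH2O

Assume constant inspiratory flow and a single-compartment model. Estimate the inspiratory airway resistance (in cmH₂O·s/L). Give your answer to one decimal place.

16.4

Flow: 55 L/min ÷ 60 = 0.9167 L/s.
Equation of motion (constant flow): PIP = Vt/C + R·V̇ + PEEP.
R·V̇ = PIP − Vt/C − PEEP = 24.0 − 475/79.2 − 3 = 24.0 − 5.997 − 3 = 15.003 cmH2O.
R = 15.003 / 0.9167 = 16.366 cmH2O·s/L.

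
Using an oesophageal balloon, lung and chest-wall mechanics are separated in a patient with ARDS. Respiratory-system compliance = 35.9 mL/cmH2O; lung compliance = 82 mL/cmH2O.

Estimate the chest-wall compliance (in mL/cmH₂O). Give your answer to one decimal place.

63.9

1/Ccw = 1/Crs − 1/CL.
1/Ccw = 1/35.9 − 1/82 = 0.01566.
Ccw = 63.857 mL/cmH2O.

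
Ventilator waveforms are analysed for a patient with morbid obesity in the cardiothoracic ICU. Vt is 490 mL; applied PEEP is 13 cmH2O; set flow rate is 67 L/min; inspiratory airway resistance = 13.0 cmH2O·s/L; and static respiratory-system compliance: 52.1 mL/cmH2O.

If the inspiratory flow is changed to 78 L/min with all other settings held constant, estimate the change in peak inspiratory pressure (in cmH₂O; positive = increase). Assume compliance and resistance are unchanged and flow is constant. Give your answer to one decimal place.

Flow: 67 L/min ÷ 60 = 1.1167 L/s.
New flow: 78 L/min ÷ 60 = 1.3 L/s.
PIP = Vt/C + R·V̇ + PEEP (constant-flow equation of motion).
Only the resistive term changes: ΔPIP = R × ΔV̇ = 13.0 × (1.3 − 1.1167) = 13.0 × 0.1833 = 2.383 cmH2O.

2.4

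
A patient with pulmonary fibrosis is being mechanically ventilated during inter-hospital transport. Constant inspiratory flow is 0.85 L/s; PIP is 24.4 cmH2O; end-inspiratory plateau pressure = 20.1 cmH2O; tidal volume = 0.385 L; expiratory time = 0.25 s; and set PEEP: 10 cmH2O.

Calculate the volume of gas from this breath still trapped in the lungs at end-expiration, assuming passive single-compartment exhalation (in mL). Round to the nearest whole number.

105

R = (PIP − Pplat)/V̇ = (24.4 − 20.1) / 0.85 = 4.3/0.85 = 5.059 cmH2O·s/L.
C = Vt/(Pplat − PEEP) = 385.0 / (20.1 − 10) = 385.0/10.1 = 38.119 mL/cmH2O.
τ = R × C = 5.059 × 0.03812 L/cmH2O = 0.1928 s.
Fraction remaining = e^(−Te/τ) = e^(−0.25/0.1928) = 0.2734.
Trapped volume = 385.0 × 0.2734 = 105.26 mL.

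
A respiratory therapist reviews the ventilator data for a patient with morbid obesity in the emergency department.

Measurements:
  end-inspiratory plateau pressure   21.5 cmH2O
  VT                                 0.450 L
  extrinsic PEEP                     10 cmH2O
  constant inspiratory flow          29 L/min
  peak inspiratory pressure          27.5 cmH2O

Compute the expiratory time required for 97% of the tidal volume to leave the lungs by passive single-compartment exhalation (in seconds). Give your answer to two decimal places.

1.70

Flow: 29 L/min ÷ 60 = 0.4833 L/s.
R = (PIP − Pplat)/V̇ = (27.5 − 21.5) / 0.4833 = 6.0/0.4833 = 12.415 cmH2O·s/L.
C = Vt/(Pplat − PEEP) = 450.0 / (21.5 − 10) = 450.0/11.5 = 39.13 mL/cmH2O.
τ = R × C = 12.415 × 0.03913 L/cmH2O = 0.4858 s.
t = −τ·ln(1 − 0.97) = −0.4858·ln(0.03) = 1.703 s.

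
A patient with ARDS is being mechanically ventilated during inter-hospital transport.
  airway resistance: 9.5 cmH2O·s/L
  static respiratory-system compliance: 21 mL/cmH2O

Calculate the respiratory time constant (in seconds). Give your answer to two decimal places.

0.20

τ = R × C = 9.5 × 21 mL/cmH2O = 9.5 × 0.021 L/cmH2O = 0.1995 s.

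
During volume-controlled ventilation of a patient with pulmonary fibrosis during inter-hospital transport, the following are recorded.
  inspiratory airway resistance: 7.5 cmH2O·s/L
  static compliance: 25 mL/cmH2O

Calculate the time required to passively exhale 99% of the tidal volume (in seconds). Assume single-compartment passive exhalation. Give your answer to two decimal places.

0.86

τ = R × C = 7.5 × 25 mL/cmH2O = 7.5 × 0.025 L/cmH2O = 0.1875 s.
Exhaled fraction f = 1 − e^(−t/τ) → t = −τ·ln(1 − f) = −0.1875·ln(0.01) = 0.8635 s.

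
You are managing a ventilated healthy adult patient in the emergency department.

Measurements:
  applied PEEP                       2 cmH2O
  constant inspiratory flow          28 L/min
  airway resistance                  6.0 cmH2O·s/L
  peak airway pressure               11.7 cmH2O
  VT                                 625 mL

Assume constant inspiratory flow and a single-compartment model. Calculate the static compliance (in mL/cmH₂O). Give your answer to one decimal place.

Flow: 28 L/min ÷ 60 = 0.4667 L/s.
Equation of motion (constant flow): PIP = Vt/C + R·V̇ + PEEP.
Vt/C = PIP − R·V̇ − PEEP = 11.7 − 6.0×0.4667 − 2 = 11.7 − 2.8 − 2 = 6.9 cmH2O.
C = Vt / 6.9 = 625 / 6.9 = 90.58 mL/cmH2O.

90.6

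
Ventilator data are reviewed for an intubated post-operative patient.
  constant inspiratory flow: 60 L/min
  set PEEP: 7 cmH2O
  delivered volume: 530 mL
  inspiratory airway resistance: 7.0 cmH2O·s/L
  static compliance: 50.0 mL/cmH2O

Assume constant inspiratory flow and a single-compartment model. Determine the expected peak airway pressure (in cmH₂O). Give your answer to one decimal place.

Flow: 60 L/min ÷ 60 = 1 L/s.
Equation of motion (constant flow): PIP = Vt/C + R·V̇ + PEEP.
PIP = 530/50.0 + 7.0×1 + 7 = 10.6 + 7.0 + 7 = 24.6 cmH2O.

24.6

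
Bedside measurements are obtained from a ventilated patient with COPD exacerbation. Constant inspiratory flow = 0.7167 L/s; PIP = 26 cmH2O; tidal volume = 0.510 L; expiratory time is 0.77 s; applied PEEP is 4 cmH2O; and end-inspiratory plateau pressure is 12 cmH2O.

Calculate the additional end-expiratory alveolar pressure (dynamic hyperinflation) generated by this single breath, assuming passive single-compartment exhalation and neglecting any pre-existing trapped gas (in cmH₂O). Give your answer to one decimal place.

R = (PIP − Pplat)/V̇ = (26 − 12) / 0.7167 = 14.0/0.7167 = 19.534 cmH2O·s/L.
C = Vt/(Pplat − PEEP) = 510.0 / (12 − 4) = 510.0/8.0 = 63.75 mL/cmH2O.
τ = R × C = 19.534 × 0.06375 L/cmH2O = 1.245 s.
Fraction remaining = e^(−Te/τ) = e^(−0.77/1.245) = 0.5388; trapped volume = 510.0 × 0.5388 = 274.79 mL.
Additional alveolar pressure from trapping ≈ V_trapped / C = 274.79 / 63.75 = 4.31 cmH2O.

4.3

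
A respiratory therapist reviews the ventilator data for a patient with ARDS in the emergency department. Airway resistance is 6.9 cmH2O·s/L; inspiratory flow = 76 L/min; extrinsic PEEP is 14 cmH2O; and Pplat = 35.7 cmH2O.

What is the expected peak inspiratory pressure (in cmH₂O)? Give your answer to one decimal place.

Flow: 76 L/min ÷ 60 = 1.2667 L/s.
PIP = Pplat + Raw × flow = 35.7 + 6.9 × 1.2667 = 35.7 + 8.74 = 44.44 cmH2O.

44.4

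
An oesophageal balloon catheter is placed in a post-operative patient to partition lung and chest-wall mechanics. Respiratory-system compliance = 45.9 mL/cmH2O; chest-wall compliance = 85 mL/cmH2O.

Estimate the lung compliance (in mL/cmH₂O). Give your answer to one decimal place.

99.8

1/CL = 1/Crs − 1/Ccw.
1/CL = 1/45.9 − 1/85 = 0.01002.
CL = 99.8 mL/cmH2O.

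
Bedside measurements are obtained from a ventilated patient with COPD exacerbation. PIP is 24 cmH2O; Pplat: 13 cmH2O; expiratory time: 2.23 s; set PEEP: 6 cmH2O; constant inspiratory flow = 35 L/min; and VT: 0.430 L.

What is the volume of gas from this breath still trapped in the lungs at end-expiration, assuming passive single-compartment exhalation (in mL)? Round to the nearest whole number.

63

Flow: 35 L/min ÷ 60 = 0.5833 L/s.
R = (PIP − Pplat)/V̇ = (24 − 13) / 0.5833 = 11.0/0.5833 = 18.858 cmH2O·s/L.
C = Vt/(Pplat − PEEP) = 430.0 / (13 − 6) = 430.0/7.0 = 61.429 mL/cmH2O.
τ = R × C = 18.858 × 0.06143 L/cmH2O = 1.158 s.
Fraction remaining = e^(−Te/τ) = e^(−2.23/1.158) = 0.1458.
Trapped volume = 430.0 × 0.1458 = 62.694 mL.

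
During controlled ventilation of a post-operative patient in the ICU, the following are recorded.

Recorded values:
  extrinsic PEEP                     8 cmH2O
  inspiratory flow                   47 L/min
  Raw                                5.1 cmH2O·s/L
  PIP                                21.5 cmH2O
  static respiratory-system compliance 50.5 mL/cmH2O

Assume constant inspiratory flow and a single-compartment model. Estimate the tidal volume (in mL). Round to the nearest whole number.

480

Flow: 47 L/min ÷ 60 = 0.7833 L/s.
Equation of motion (constant flow): PIP = Vt/C + R·V̇ + PEEP.
Vt/C = PIP − R·V̇ − PEEP = 21.5 − 3.995 − 8 = 9.505 cmH2O.
Vt = C × 9.505 = 50.5 × 9.505 = 480.0 mL.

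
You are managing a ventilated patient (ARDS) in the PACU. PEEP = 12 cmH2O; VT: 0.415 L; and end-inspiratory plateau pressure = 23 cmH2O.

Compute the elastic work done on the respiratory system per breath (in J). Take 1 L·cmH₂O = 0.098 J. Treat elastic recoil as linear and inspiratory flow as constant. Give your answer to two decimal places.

Elastic work ≈ ½ × (Pplat − PEEP) × Vt = 0.5 × (23 − 12) × 0.415 L = 0.5 × 11.0 × 0.415 = 2.283 L·cmH2O.
× 0.098 J/(L·cmH2O) → 0.2237 J.

0.22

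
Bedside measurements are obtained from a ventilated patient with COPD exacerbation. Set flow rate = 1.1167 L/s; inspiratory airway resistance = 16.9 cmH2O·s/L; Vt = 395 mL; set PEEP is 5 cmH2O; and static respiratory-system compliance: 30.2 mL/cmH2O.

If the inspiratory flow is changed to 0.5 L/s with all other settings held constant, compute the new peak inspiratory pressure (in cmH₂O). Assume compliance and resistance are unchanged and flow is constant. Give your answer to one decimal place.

26.5

PIP = Vt/C + R·V̇ + PEEP (constant-flow equation of motion).
Only the resistive term changes: ΔPIP = R × ΔV̇ = 16.9 × (0.5 − 1.1167) = 16.9 × -0.6167 = -10.422 cmH2O.
Original PIP = 395/30.2 + 16.9×1.1167 + 5 = 36.952 cmH2O; new PIP = 36.952 + (-10.422) = 26.53 cmH2O.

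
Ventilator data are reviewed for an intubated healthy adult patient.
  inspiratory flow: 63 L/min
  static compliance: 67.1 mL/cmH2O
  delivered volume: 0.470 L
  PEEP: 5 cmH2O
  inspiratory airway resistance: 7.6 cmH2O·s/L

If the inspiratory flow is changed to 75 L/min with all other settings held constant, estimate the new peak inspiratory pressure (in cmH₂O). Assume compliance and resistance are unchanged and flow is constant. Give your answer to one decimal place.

21.5

Flow: 63 L/min ÷ 60 = 1.05 L/s.
New flow: 75 L/min ÷ 60 = 1.25 L/s.
PIP = Vt/C + R·V̇ + PEEP (constant-flow equation of motion).
Only the resistive term changes: ΔPIP = R × ΔV̇ = 7.6 × (1.25 − 1.05) = 7.6 × 0.2 = 1.52 cmH2O.
Original PIP = 470/67.1 + 7.6×1.05 + 5 = 19.984 cmH2O; new PIP = 19.984 + (1.52) = 21.504 cmH2O.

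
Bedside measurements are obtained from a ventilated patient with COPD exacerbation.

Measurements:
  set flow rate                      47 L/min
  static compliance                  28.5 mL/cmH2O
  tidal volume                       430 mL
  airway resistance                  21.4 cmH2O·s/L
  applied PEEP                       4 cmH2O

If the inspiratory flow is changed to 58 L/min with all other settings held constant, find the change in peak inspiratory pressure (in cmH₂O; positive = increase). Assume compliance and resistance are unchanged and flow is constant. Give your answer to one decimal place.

Flow: 47 L/min ÷ 60 = 0.7833 L/s.
New flow: 58 L/min ÷ 60 = 0.9667 L/s.
PIP = Vt/C + R·V̇ + PEEP (constant-flow equation of motion).
Only the resistive term changes: ΔPIP = R × ΔV̇ = 21.4 × (0.9667 − 0.7833) = 21.4 × 0.1834 = 3.925 cmH2O.

3.9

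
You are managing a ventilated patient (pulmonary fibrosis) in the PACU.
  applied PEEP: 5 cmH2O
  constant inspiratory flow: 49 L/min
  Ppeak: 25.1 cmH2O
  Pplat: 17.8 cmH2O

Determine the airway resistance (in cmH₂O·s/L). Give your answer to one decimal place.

Flow: 49 L/min ÷ 60 = 0.8167 L/s.
Raw = (PIP − Pplat) / flow = (25.1 − 17.8) / 0.8167 = 7.3 / 0.8167 = 8.938 cmH2O·s/L.

8.9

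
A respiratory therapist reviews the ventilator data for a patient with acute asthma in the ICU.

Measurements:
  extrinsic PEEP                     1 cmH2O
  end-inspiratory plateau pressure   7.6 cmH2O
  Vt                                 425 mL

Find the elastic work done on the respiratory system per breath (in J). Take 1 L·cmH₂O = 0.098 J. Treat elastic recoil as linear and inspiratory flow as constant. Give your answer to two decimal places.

0.14

Elastic work ≈ ½ × (Pplat − PEEP) × Vt = 0.5 × (7.6 − 1) × 0.425 L = 0.5 × 6.6 × 0.425 = 1.403 L·cmH2O.
× 0.098 J/(L·cmH2O) → 0.1375 J.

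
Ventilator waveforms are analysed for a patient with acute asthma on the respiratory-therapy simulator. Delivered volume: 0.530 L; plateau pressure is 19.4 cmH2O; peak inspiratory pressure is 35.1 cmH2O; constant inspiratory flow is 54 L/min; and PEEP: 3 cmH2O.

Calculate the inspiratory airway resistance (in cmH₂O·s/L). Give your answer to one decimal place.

Flow: 54 L/min ÷ 60 = 0.9 L/s.
Raw = (PIP − Pplat) / flow = (35.1 − 19.4) / 0.9 = 15.7 / 0.9 = 17.444 cmH2O·s/L.

17.4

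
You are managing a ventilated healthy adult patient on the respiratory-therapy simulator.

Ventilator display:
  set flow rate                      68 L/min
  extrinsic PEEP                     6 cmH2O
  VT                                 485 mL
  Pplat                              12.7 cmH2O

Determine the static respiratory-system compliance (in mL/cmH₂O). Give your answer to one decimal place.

Cstat = Vt / (Pplat − PEEP) = 485 / (12.7 − 6) = 485 / 6.7 = 72.388 mL/cmH2O.

72.4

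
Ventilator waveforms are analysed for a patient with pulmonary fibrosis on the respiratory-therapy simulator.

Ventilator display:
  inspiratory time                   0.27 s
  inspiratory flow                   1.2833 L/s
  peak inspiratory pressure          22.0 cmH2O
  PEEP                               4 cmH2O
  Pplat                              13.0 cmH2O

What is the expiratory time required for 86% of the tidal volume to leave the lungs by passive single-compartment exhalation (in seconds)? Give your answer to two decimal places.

Vt = flow × Ti = 1.2833 L/s × 0.27 s × 1000 mL/L = 346.49 mL.
R = (PIP − Pplat)/V̇ = (22.0 − 13.0) / 1.2833 = 9.0/1.2833 = 7.013 cmH2O·s/L.
C = Vt/(Pplat − PEEP) = 346.49 / (13.0 − 4) = 346.49/9.0 = 38.499 mL/cmH2O.
τ = R × C = 7.013 × 0.0385 L/cmH2O = 0.27 s.
t = −τ·ln(1 − 0.86) = −0.27·ln(0.14) = 0.5309 s.

0.53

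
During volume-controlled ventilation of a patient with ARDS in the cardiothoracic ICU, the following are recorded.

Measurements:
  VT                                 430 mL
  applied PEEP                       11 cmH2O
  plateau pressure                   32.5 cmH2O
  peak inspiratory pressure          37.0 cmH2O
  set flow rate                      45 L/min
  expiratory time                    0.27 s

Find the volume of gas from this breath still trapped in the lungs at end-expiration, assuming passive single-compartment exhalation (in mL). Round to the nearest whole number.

45

Flow: 45 L/min ÷ 60 = 0.75 L/s.
R = (PIP − Pplat)/V̇ = (37.0 − 32.5) / 0.75 = 4.5/0.75 = 6.0 cmH2O·s/L.
C = Vt/(Pplat − PEEP) = 430.0 / (32.5 − 11) = 430.0/21.5 = 20.0 mL/cmH2O.
τ = R × C = 6.0 × 0.02 L/cmH2O = 0.12 s.
Fraction remaining = e^(−Te/τ) = e^(−0.27/0.12) = 0.1054.
Trapped volume = 430.0 × 0.1054 = 45.322 mL.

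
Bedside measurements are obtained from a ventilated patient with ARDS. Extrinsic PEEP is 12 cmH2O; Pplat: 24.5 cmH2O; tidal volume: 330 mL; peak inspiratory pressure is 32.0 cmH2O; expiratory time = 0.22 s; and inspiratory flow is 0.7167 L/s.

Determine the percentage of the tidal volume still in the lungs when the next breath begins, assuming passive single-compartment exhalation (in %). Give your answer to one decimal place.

45.1

R = (PIP − Pplat)/V̇ = (32.0 − 24.5) / 0.7167 = 7.5/0.7167 = 10.465 cmH2O·s/L.
C = Vt/(Pplat − PEEP) = 330.0 / (24.5 − 12) = 330.0/12.5 = 26.4 mL/cmH2O.
τ = R × C = 10.465 × 0.0264 L/cmH2O = 0.2763 s.
Fraction remaining at end-expiration = e^(−Te/τ) = e^(−0.22/0.2763) = 0.451 → 45.1%.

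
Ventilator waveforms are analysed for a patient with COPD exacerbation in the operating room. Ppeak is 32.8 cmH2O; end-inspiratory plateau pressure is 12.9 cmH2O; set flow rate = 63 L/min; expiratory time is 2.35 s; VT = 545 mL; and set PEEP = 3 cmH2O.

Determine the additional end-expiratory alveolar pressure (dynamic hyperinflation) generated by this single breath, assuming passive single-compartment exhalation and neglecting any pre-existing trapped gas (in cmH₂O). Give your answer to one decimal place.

1.0

Flow: 63 L/min ÷ 60 = 1.05 L/s.
R = (PIP − Pplat)/V̇ = (32.8 − 12.9) / 1.05 = 19.9/1.05 = 18.952 cmH2O·s/L.
C = Vt/(Pplat − PEEP) = 545.0 / (12.9 − 3) = 545.0/9.9 = 55.051 mL/cmH2O.
τ = R × C = 18.952 × 0.05505 L/cmH2O = 1.043 s.
Fraction remaining = e^(−Te/τ) = e^(−2.35/1.043) = 0.1051; trapped volume = 545.0 × 0.1051 = 57.28 mL.
Additional alveolar pressure from trapping ≈ V_trapped / C = 57.28 / 55.051 = 1.04 cmH2O.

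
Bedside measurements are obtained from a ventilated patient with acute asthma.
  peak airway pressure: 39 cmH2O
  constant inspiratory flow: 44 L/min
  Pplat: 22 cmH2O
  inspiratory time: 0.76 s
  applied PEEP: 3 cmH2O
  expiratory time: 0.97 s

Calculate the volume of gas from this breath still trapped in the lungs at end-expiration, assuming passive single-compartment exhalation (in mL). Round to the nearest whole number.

134

Flow: 44 L/min ÷ 60 = 0.7333 L/s.
Vt = flow × Ti = 0.7333 L/s × 0.76 s × 1000 mL/L = 557.31 mL.
R = (PIP − Pplat)/V̇ = (39 − 22) / 0.7333 = 17.0/0.7333 = 23.183 cmH2O·s/L.
C = Vt/(Pplat − PEEP) = 557.31 / (22 − 3) = 557.31/19.0 = 29.332 mL/cmH2O.
τ = R × C = 23.183 × 0.02933 L/cmH2O = 0.68 s.
Fraction remaining = e^(−Te/τ) = e^(−0.97/0.68) = 0.2402.
Trapped volume = 557.31 × 0.2402 = 133.87 mL.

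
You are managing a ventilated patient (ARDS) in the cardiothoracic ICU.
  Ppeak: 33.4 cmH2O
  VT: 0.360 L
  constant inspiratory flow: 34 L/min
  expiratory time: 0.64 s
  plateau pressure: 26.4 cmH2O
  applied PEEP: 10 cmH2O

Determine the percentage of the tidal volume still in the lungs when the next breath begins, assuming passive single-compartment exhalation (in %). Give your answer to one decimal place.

Flow: 34 L/min ÷ 60 = 0.5667 L/s.
R = (PIP − Pplat)/V̇ = (33.4 − 26.4) / 0.5667 = 7.0/0.5667 = 12.352 cmH2O·s/L.
C = Vt/(Pplat − PEEP) = 360.0 / (26.4 − 10) = 360.0/16.4 = 21.951 mL/cmH2O.
τ = R × C = 12.352 × 0.02195 L/cmH2O = 0.2711 s.
Fraction remaining at end-expiration = e^(−Te/τ) = e^(−0.64/0.2711) = 0.09435 → 9.435%.

9.4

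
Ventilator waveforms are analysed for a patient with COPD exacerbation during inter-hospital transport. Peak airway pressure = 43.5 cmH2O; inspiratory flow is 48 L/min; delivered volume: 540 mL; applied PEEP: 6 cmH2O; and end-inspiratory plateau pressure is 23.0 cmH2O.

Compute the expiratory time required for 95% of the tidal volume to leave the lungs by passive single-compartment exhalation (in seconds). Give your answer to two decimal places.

2.44

Flow: 48 L/min ÷ 60 = 0.8 L/s.
R = (PIP − Pplat)/V̇ = (43.5 − 23.0) / 0.8 = 20.5/0.8 = 25.625 cmH2O·s/L.
C = Vt/(Pplat − PEEP) = 540.0 / (23.0 − 6) = 540.0/17.0 = 31.765 mL/cmH2O.
τ = R × C = 25.625 × 0.03177 L/cmH2O = 0.8141 s.
t = −τ·ln(1 − 0.95) = −0.8141·ln(0.05) = 2.439 s.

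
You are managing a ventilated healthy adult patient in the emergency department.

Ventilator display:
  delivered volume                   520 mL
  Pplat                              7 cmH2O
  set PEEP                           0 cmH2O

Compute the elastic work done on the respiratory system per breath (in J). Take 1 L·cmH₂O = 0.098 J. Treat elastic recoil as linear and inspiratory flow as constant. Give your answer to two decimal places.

0.18

Elastic work ≈ ½ × (Pplat − PEEP) × Vt = 0.5 × (7 − 0) × 0.520 L = 0.5 × 7.0 × 0.520 = 1.82 L·cmH2O.
× 0.098 J/(L·cmH2O) → 0.1784 J.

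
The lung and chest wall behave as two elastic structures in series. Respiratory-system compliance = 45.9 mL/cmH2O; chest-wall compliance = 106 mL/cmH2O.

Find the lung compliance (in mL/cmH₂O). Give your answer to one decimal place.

81.0

1/CL = 1/Crs − 1/Ccw.
1/CL = 1/45.9 − 1/106 = 0.01235.
CL = 80.972 mL/cmH2O.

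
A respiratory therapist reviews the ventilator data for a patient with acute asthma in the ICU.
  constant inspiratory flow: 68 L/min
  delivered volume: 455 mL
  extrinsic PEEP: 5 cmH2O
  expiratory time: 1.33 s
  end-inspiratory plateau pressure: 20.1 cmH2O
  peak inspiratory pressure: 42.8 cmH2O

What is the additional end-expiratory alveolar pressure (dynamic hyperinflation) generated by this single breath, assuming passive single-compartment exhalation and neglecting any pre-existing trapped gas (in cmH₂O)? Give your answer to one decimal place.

1.7

Flow: 68 L/min ÷ 60 = 1.1333 L/s.
R = (PIP − Pplat)/V̇ = (42.8 − 20.1) / 1.1333 = 22.7/1.1333 = 20.03 cmH2O·s/L.
C = Vt/(Pplat − PEEP) = 455.0 / (20.1 − 5) = 455.0/15.1 = 30.132 mL/cmH2O.
τ = R × C = 20.03 × 0.03013 L/cmH2O = 0.6035 s.
Fraction remaining = e^(−Te/τ) = e^(−1.33/0.6035) = 0.1104; trapped volume = 455.0 × 0.1104 = 50.232 mL.
Additional alveolar pressure from trapping ≈ V_trapped / C = 50.232 / 30.132 = 1.667 cmH2O.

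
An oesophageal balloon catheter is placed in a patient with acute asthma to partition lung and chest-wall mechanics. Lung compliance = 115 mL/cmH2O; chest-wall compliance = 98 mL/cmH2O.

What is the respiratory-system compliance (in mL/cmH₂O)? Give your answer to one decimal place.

Lung and chest wall are elastances in series: 1/Crs = 1/CL + 1/Ccw.
1/Crs = 1/115 + 1/98 = 0.0189.
Crs = 52.91 mL/cmH2O.

52.9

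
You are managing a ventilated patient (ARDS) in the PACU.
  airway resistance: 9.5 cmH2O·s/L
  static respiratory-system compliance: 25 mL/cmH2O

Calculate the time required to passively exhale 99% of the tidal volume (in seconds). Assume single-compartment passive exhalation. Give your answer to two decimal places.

τ = R × C = 9.5 × 25 mL/cmH2O = 9.5 × 0.025 L/cmH2O = 0.2375 s.
Exhaled fraction f = 1 − e^(−t/τ) → t = −τ·ln(1 − f) = −0.2375·ln(0.01) = 1.094 s.

1.09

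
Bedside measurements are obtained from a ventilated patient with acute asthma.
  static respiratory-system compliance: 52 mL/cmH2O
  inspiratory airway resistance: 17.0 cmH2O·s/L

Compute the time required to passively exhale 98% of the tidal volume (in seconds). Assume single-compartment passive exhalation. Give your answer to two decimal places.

3.46

τ = R × C = 17.0 × 52 mL/cmH2O = 17.0 × 0.052 L/cmH2O = 0.884 s.
Exhaled fraction f = 1 − e^(−t/τ) → t = −τ·ln(1 − f) = −0.884·ln(0.02) = 3.458 s.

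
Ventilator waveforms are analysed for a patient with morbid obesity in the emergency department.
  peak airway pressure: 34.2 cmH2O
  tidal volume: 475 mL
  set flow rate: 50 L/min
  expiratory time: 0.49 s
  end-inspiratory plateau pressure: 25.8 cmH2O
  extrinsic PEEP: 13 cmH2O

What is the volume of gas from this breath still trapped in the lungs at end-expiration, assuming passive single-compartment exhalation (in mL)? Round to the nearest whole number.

128

Flow: 50 L/min ÷ 60 = 0.8333 L/s.
R = (PIP − Pplat)/V̇ = (34.2 − 25.8) / 0.8333 = 8.4/0.8333 = 10.08 cmH2O·s/L.
C = Vt/(Pplat − PEEP) = 475.0 / (25.8 − 13) = 475.0/12.8 = 37.109 mL/cmH2O.
τ = R × C = 10.08 × 0.03711 L/cmH2O = 0.3741 s.
Fraction remaining = e^(−Te/τ) = e^(−0.49/0.3741) = 0.2699.
Trapped volume = 475.0 × 0.2699 = 128.2 mL.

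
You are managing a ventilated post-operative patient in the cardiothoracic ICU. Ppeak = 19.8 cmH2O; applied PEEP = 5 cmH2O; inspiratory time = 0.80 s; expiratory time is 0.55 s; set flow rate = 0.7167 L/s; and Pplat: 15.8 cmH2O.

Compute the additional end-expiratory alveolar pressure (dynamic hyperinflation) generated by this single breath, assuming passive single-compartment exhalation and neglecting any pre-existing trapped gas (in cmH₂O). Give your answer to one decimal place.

Vt = flow × Ti = 0.7167 L/s × 0.80 s × 1000 mL/L = 573.36 mL.
R = (PIP − Pplat)/V̇ = (19.8 − 15.8) / 0.7167 = 4.0/0.7167 = 5.581 cmH2O·s/L.
C = Vt/(Pplat − PEEP) = 573.36 / (15.8 − 5) = 573.36/10.8 = 53.089 mL/cmH2O.
τ = R × C = 5.581 × 0.05309 L/cmH2O = 0.2963 s.
Fraction remaining = e^(−Te/τ) = e^(−0.55/0.2963) = 0.1563; trapped volume = 573.36 × 0.1563 = 89.616 mL.
Additional alveolar pressure from trapping ≈ V_trapped / C = 89.616 / 53.089 = 1.688 cmH2O.

1.7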